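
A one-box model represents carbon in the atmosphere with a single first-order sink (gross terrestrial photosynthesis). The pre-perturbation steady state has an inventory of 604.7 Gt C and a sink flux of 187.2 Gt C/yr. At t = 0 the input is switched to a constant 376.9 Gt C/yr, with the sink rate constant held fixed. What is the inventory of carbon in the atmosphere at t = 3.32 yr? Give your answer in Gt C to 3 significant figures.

τ = M₀/F₀ = 604.7/187.2 = 3.230 yr; rate constant k = 1/τ.
New steady state M_∞ = F₁/k = F₁·τ = 376.9 × 3.230 = 1217.5 Gt C.
M(t) = M_∞ + (M₀ − M_∞)·e^(−t/τ); t/τ = 3.32/3.230 = 1.028, so e^(−t/τ) = 0.3578.
M(t) = 1217.5 − 612.8 × 0.3578 = 998.23 Gt C.

998 Gt C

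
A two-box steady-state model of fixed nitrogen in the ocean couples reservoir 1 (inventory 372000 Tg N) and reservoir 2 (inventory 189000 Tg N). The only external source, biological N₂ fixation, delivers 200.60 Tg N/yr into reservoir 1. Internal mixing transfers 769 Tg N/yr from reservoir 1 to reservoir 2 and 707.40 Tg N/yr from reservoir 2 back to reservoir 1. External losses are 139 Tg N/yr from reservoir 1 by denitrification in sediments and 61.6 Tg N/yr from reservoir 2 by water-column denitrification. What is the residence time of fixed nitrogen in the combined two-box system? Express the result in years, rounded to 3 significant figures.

Treat the two boxes together as one reservoir: the mixing fluxes between them are internal recycling, so τ = ΣM / Σ(external losses).
M_total = 372000 + 189000 = 561000 Tg N.
ΣF_external_out = 139 + 61.6 = 200.60 Tg N/yr.
τ = M_total / ΣF_ext = 561000 / 200.60 = 2797 yr.

2800 yr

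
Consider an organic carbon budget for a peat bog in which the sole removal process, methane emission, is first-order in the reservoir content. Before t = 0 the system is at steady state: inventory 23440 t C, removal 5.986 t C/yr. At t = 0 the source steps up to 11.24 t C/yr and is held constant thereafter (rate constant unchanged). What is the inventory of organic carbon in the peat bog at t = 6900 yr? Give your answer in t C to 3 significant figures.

40500 t C

τ = M₀/F₀ = 23440/5.986 = 3916 yr; rate constant k = 1/τ.
New steady state M_∞ = F₁/k = F₁·τ = 11.24 × 3916 = 44014 t C.
M(t) = M_∞ + (M₀ − M_∞)·e^(−t/τ); t/τ = 6900/3916 = 1.762, so e^(−t/τ) = 0.1717.
M(t) = 44014 − 20570 × 0.1717 = 40481 t C.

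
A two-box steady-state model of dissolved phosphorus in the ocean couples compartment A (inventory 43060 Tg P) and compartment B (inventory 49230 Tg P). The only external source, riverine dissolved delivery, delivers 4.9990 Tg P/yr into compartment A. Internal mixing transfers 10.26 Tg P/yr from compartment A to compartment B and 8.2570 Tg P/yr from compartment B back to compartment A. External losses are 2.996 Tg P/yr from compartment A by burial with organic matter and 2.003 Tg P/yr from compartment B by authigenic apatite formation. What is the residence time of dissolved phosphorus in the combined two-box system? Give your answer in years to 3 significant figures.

18500 yr

Residence time in the combined system uses the total inventory and the total *external* removal — internal exchanges between the two boxes cancel.
M_total = 43060 + 49230 = 92290 Tg P.
ΣF_external_out = 2.996 + 2.003 = 4.9990 Tg P/yr.
τ = M_total / ΣF_ext = 92290 / 4.9990 = 18460 yr.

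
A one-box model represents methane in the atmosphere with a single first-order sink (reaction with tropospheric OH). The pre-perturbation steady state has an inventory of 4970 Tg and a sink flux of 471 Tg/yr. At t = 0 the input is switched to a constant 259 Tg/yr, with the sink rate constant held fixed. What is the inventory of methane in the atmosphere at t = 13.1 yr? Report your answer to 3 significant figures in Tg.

The sink rate constant is k = F₀/M₀ = 471/4970 = 0.09477 yr⁻¹.
Solving dM/dt = F₁ − kM with M(0) = M₀ gives M(t) = F₁/k + (M₀ − F₁/k)·e^(−kt).
F₁/k = 259/0.09477 = 2733.0 Tg; kt = 0.09477 × 13.1 = 1.241, e^(−kt) = 0.2890.
M(13.1) = 2733.0 + (4970 − 2733.0) × 0.2890 = 2733.0 + 646.4 = 3379.4 Tg.

3380 Tg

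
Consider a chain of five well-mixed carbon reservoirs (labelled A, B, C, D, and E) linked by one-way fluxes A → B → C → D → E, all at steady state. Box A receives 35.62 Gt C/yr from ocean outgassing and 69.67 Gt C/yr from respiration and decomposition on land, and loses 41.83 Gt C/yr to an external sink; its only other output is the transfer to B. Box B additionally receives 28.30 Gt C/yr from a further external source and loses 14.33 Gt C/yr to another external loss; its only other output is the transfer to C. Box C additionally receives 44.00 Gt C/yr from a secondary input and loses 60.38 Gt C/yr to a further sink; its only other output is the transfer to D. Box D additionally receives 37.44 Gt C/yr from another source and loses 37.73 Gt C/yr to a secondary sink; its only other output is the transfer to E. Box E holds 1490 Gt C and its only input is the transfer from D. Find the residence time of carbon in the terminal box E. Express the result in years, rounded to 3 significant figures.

24.5 yr

Box A: F(A→B) = (35.62 + 69.67) − 41.83 = 63.460 Gt C/yr.
Box B: F(B→C) = (63.460 + 28.30) − 14.33 = 77.430 Gt C/yr.
Box C: F(C→D) = (77.430 + 44.00) − 60.38 = 61.050 Gt C/yr.
Box D: F(D→E) = (61.050 + 37.44) − 37.73 = 60.760 Gt C/yr.
Box E throughput = its input = 60.760 Gt C/yr; τ = 1490 / 60.760 = 24.52 yr.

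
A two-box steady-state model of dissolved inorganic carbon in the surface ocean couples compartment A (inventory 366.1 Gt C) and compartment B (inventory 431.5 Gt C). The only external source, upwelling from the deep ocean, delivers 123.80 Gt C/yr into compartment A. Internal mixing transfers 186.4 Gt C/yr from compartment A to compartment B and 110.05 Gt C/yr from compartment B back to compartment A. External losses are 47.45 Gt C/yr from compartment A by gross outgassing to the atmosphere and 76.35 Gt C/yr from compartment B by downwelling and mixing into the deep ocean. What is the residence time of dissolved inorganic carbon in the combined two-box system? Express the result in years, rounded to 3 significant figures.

Treat the two boxes together as one reservoir: the mixing fluxes between them are internal recycling, so τ = ΣM / Σ(external losses).
M_total = 366.1 + 431.5 = 797.60 Gt C.
ΣF_external_out = 47.45 + 76.35 = 123.80 Gt C/yr.
τ = M_total / ΣF_ext = 797.60 / 123.80 = 6.443 yr.

6.44 yr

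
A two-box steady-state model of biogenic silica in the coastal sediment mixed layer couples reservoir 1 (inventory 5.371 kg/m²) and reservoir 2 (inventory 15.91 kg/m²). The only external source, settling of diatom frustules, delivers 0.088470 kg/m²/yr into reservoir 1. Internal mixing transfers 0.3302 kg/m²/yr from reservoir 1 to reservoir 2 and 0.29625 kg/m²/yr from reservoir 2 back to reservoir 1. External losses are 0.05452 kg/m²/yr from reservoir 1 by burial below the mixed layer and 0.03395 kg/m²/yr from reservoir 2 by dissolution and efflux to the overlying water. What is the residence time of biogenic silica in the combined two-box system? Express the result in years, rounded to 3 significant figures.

241 yr

Residence time in the combined system uses the total inventory and the total *external* removal — internal exchanges between the two boxes cancel.
M_total = 5.371 + 15.91 = 21.281 kg/m².
ΣF_external_out = 0.05452 + 0.03395 = 0.088470 kg/m²/yr.
τ = M_total / ΣF_ext = 21.281 / 0.088470 = 240.5 yr.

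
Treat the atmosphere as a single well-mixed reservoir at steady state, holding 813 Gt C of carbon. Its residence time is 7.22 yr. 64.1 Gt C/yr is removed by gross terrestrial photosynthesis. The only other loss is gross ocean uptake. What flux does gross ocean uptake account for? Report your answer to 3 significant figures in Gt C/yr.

Total removal F = M/τ = 813 / 7.22 = 112.6 Gt C/yr.
Gross ocean uptake = F − (64.1) = 112.6 − 64.10 = 48.50 Gt C/yr.

48.5 Gt C/yr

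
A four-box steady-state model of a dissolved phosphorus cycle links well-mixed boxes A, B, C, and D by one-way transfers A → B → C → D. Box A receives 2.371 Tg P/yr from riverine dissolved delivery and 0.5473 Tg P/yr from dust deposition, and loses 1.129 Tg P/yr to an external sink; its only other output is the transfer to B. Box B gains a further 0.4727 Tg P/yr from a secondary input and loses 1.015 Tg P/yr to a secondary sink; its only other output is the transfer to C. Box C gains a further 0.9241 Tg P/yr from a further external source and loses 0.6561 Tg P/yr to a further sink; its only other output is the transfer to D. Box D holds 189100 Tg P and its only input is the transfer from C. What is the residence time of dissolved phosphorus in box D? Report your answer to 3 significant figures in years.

125000 yr

Box A: F(A→B) = (2.371 + 0.5473) − 1.129 = 1.7893 Tg P/yr.
Box B: F(B→C) = (1.7893 + 0.4727) − 1.015 = 1.2470 Tg P/yr.
Box C: F(C→D) = (1.2470 + 0.9241) − 0.6561 = 1.5150 Tg P/yr.
Box D throughput = its input = 1.5150 Tg P/yr; τ = 189100 / 1.5150 = 124800 yr.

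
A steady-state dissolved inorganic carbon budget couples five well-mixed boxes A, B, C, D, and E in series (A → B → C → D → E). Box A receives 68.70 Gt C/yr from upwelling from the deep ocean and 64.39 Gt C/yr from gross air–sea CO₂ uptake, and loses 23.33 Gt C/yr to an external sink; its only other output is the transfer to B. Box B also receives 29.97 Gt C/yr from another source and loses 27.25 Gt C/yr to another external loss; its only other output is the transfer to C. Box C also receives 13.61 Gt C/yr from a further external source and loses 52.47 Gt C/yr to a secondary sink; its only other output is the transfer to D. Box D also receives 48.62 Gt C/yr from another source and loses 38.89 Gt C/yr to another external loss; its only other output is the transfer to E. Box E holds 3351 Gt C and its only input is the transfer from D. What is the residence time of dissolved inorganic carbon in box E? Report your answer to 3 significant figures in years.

40.2 yr

Box A: F(A→B) = (68.70 + 64.39) − 23.33 = 109.76 Gt C/yr.
Box B: F(B→C) = (109.76 + 29.97) − 27.25 = 112.48 Gt C/yr.
Box C: F(C→D) = (112.48 + 13.61) − 52.47 = 73.620 Gt C/yr.
Box D: F(D→E) = (73.620 + 48.62) − 38.89 = 83.350 Gt C/yr.
Box E throughput = its input = 83.350 Gt C/yr; τ = 3351 / 83.350 = 40.20 yr.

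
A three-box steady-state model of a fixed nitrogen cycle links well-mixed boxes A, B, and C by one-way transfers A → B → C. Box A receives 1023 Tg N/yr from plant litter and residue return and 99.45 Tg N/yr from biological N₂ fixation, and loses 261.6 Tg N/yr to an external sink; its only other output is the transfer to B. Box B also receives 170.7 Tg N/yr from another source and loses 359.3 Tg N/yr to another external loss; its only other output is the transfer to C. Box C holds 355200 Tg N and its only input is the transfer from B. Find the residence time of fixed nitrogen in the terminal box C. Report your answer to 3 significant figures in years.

Box A: F(A→B) = (1023 + 99.45) − 261.6 = 860.85 Tg N/yr.
Box B: F(B→C) = (860.85 + 170.7) − 359.3 = 672.25 Tg N/yr.
Box C throughput = its input = 672.25 Tg N/yr; τ = 355200 / 672.25 = 528.4 yr.

528 yr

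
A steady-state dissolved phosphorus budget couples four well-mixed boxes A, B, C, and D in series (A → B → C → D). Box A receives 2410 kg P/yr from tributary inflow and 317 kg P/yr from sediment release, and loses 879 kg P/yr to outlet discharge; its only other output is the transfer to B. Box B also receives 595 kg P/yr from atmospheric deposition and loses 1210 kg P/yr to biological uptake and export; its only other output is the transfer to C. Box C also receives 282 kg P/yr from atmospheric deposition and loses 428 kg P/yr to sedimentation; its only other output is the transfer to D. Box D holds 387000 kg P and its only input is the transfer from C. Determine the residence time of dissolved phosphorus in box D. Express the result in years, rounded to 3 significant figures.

Box A: F(A→B) = (2410 + 317) − 879 = 1848.0 kg P/yr.
Box B: F(B→C) = (1848.0 + 595) − 1210 = 1233.0 kg P/yr.
Box C: F(C→D) = (1233.0 + 282) − 428 = 1087.0 kg P/yr.
Box D throughput = its input = 1087.0 kg P/yr; τ = 387000 / 1087.0 = 356.0 yr.

356 yr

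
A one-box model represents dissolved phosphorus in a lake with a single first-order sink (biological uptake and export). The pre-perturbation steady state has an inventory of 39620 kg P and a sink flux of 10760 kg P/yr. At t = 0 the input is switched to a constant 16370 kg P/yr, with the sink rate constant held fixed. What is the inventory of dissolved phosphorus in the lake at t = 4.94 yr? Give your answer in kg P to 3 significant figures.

54900 kg P

The sink rate constant is k = F₀/M₀ = 10760/39620 = 0.2716 yr⁻¹.
Solving dM/dt = F₁ − kM with M(0) = M₀ gives M(t) = F₁/k + (M₀ − F₁/k)·e^(−kt).
F₁/k = 16370/0.2716 = 60277 kg P; kt = 0.2716 × 4.94 = 1.342, e^(−kt) = 0.2614.
M(4.94) = 60277 + (39620 − 60277) × 0.2614 = 60277 − 5400 = 54877 kg P.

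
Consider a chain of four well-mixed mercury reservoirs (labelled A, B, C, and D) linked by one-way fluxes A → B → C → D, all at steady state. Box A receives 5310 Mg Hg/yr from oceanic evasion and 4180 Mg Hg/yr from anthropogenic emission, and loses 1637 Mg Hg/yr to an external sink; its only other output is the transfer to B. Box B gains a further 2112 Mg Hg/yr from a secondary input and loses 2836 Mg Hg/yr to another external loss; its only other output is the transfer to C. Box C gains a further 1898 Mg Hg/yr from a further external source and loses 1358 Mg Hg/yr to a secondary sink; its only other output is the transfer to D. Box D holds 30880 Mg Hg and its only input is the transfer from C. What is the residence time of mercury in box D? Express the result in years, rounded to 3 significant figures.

Box A: F(A→B) = (5310 + 4180) − 1637 = 7853.0 Mg Hg/yr.
Box B: F(B→C) = (7853.0 + 2112) − 2836 = 7129.0 Mg Hg/yr.
Box C: F(C→D) = (7129.0 + 1898) − 1358 = 7669.0 Mg Hg/yr.
Box D throughput = its input = 7669.0 Mg Hg/yr; τ = 30880 / 7669.0 = 4.027 yr.

4.03 yr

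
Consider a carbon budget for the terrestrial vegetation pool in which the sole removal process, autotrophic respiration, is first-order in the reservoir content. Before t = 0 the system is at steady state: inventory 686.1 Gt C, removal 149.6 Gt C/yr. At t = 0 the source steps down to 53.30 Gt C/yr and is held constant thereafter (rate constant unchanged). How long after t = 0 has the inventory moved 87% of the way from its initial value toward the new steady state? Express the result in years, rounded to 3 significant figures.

9.36 yr

τ = M₀/F₀ = 686.1/149.6 = 4.586 yr.
The remaining gap fraction is e^(−t/τ); 87% covered ⇒ e^(−t/τ) = 0.130.
t = −τ ln(0.130) = 4.586 × 2.040 = 9.357 yr.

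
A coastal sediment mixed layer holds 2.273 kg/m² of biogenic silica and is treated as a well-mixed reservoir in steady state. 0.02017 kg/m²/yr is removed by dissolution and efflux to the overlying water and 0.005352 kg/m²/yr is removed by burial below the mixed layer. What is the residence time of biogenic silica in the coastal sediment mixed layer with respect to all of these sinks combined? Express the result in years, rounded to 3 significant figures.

89.1 yr

Total removal flux = 0.02017 + 0.005352 = 0.025522 kg/m²/yr.
τ = M / ΣF_out = 2.273 / 0.025522 = 89.06 yr.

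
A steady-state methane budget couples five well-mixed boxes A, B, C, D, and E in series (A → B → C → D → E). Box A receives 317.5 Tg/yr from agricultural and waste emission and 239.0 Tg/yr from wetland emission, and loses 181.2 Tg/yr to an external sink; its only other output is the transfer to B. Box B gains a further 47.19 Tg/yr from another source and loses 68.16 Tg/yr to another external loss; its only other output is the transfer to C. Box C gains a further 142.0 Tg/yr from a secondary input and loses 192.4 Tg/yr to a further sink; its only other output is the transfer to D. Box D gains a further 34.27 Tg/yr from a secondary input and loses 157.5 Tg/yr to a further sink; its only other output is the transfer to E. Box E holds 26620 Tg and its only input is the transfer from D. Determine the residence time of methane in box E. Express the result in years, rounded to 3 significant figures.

147 yr

Box A: F(A→B) = (317.5 + 239.0) − 181.2 = 375.30 Tg/yr.
Box B: F(B→C) = (375.30 + 47.19) − 68.16 = 354.33 Tg/yr.
Box C: F(C→D) = (354.33 + 142.0) − 192.4 = 303.93 Tg/yr.
Box D: F(D→E) = (303.93 + 34.27) − 157.5 = 180.70 Tg/yr.
Box E throughput = its input = 180.70 Tg/yr; τ = 26620 / 180.70 = 147.3 yr.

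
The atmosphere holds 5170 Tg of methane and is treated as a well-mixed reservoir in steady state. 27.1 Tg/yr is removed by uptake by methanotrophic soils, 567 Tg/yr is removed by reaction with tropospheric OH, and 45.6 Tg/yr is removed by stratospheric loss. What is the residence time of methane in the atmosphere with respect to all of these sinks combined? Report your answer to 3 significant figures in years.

Total removal flux = 27.1 + 567 + 45.6 = 639.70 Tg/yr.
τ = M / ΣF_out = 5170 / 639.70 = 8.082 yr.

8.08 yr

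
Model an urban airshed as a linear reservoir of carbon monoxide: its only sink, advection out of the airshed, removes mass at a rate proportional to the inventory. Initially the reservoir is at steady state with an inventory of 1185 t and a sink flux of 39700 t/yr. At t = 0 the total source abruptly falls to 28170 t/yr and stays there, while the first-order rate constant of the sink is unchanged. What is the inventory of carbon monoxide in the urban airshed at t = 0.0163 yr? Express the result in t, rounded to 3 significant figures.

τ = M₀/F₀ = 1185/39700 = 0.02985 yr; rate constant k = 1/τ.
New steady state M_∞ = F₁/k = F₁·τ = 28170 × 0.02985 = 840.84 t.
M(t) = M_∞ + (M₀ − M_∞)·e^(−t/τ); t/τ = 0.0163/0.02985 = 0.5461, so e^(−t/τ) = 0.5792.
M(t) = 840.84 + 344.2 × 0.5792 = 1040.2 t.

1040 t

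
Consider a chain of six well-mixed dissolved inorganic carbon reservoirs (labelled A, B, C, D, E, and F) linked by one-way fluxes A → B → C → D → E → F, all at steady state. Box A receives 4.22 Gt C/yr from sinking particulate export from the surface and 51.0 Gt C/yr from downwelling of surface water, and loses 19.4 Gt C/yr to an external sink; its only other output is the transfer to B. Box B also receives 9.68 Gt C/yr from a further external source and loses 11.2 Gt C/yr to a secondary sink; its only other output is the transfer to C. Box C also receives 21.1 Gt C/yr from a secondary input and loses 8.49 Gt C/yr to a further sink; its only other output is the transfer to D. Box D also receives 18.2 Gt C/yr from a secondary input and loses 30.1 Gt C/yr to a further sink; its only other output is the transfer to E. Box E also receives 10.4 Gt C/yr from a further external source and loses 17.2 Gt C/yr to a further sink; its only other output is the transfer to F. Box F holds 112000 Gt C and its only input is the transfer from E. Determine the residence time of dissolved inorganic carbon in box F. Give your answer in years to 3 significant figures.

Box A: F(A→B) = (4.22 + 51.0) − 19.4 = 35.820 Gt C/yr.
Box B: F(B→C) = (35.820 + 9.68) − 11.2 = 34.300 Gt C/yr.
Box C: F(C→D) = (34.300 + 21.1) − 8.49 = 46.910 Gt C/yr.
Box D: F(D→E) = (46.910 + 18.2) − 30.1 = 35.010 Gt C/yr.
Box E: F(E→F) = (35.010 + 10.4) − 17.2 = 28.210 Gt C/yr.
Box F throughput = its input = 28.210 Gt C/yr; τ = 112000 / 28.210 = 3970 yr.

3970 yr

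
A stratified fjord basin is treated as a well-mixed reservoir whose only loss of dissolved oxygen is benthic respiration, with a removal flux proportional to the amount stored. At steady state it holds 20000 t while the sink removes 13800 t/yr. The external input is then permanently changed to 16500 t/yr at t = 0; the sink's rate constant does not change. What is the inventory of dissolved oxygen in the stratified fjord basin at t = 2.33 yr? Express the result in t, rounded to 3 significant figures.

τ = M₀/F₀ = 20000/13800 = 1.449 yr; rate constant k = 1/τ.
New steady state M_∞ = F₁/k = F₁·τ = 16500 × 1.449 = 23913 t.
M(t) = M_∞ + (M₀ − M_∞)·e^(−t/τ); t/τ = 2.33/1.449 = 1.608, so e^(−t/τ) = 0.2003.
M(t) = 23913 − 3913 × 0.2003 = 23129 t.

23100 t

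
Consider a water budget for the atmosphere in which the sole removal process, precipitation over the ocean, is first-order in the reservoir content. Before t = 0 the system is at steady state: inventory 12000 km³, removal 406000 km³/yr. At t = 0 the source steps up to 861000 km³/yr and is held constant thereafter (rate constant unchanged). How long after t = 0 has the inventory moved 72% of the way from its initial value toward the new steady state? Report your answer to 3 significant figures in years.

τ = M₀/F₀ = 12000/406000 = 0.02956 yr.
The remaining gap fraction is e^(−t/τ); 72% covered ⇒ e^(−t/τ) = 0.280.
t = −τ ln(0.280) = 0.02956 × 1.273 = 0.03762 yr.

0.0376 yr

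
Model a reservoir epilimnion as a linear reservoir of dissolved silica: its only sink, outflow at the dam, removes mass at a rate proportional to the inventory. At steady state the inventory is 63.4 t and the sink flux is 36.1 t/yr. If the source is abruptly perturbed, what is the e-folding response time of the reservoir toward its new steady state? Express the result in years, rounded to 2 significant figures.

1.8 yr

For a linear reservoir the response time equals the residence time τ = M/F.
τ = 63.4 / 36.1 = 1.756 yr.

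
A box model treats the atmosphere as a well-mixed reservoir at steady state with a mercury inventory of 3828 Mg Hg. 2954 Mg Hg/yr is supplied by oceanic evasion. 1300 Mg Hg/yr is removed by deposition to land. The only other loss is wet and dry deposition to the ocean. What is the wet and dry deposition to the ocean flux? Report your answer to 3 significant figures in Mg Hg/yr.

1650 Mg Hg/yr

At steady state ΣF_in = ΣF_out.
ΣF_in = 2954.0 Mg Hg/yr.
Wet and dry deposition to the ocean flux = ΣF_in − (1300) = 2954.0 − 1300 = 1654 Mg Hg/yr.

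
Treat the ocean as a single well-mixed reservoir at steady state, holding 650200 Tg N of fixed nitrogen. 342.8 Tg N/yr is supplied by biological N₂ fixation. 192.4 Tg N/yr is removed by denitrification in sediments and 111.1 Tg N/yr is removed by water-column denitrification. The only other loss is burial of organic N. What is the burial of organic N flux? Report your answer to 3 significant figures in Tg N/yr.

At steady state ΣF_in = ΣF_out.
ΣF_in = 342.80 Tg N/yr.
Burial of organic N flux = ΣF_in − (192.4 + 111.1) = 342.80 − 303.5 = 39.30 Tg N/yr.

39.3 Tg N/yr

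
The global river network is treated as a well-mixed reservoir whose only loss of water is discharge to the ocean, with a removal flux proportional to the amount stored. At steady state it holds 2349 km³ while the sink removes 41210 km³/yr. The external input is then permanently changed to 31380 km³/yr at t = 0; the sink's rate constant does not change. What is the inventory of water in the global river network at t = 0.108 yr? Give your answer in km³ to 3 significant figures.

1870 km³

τ = M₀/F₀ = 2349/41210 = 0.05700 yr; rate constant k = 1/τ.
New steady state M_∞ = F₁/k = F₁·τ = 31380 × 0.05700 = 1788.7 km³.
M(t) = M_∞ + (M₀ − M_∞)·e^(−t/τ); t/τ = 0.108/0.05700 = 1.895, so e^(−t/τ) = 0.1504.
M(t) = 1788.7 + 560.3 × 0.1504 = 1872.9 km³.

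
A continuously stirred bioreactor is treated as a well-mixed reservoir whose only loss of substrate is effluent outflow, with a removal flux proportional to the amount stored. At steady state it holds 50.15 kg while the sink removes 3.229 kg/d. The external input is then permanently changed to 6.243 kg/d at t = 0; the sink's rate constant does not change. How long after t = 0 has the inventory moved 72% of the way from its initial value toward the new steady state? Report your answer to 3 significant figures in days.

τ = M₀/F₀ = 50.15/3.229 = 15.53 d.
The remaining gap fraction is e^(−t/τ); 72% covered ⇒ e^(−t/τ) = 0.280.
t = −τ ln(0.280) = 15.53 × 1.273 = 19.77 d.

19.8 d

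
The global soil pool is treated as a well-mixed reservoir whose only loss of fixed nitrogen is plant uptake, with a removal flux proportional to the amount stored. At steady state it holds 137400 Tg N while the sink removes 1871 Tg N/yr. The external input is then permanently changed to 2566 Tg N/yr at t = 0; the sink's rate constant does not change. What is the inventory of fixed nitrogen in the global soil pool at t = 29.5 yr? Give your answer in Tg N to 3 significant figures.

154000 Tg N

Residence time τ = M₀/F₀ = 73.44 yr. The eventual steady state is M_∞ = M₀·(F₁/F₀) = 137400 × 2566/1871 = 188440 Tg N.
The anomaly ΔM(t) = M(t) − M_∞ decays as ΔM₀·e^(−t/τ) with ΔM₀ = 137400 − 188440 = −51040 Tg N.
At t = 29.5 yr, e^(−t/τ) = e^(−0.4017) = 0.6692, so ΔM = −34150 Tg N and M = 188440 − 34150 = 154280 Tg N.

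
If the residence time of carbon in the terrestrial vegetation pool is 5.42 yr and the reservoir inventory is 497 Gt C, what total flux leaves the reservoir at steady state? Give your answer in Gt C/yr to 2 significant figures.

92 Gt C/yr

F = M / τ = 497 / 5.42 = 91.70 Gt C/yr.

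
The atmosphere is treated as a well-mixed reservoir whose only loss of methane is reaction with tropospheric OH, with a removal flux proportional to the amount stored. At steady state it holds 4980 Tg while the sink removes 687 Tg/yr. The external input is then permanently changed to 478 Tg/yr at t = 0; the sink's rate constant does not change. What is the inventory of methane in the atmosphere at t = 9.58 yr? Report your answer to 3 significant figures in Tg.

Residence time τ = M₀/F₀ = 7.249 yr. The eventual steady state is M_∞ = M₀·(F₁/F₀) = 4980 × 478/687 = 3465.0 Tg.
The anomaly ΔM(t) = M(t) − M_∞ decays as ΔM₀·e^(−t/τ) with ΔM₀ = 4980 − 3465.0 = 1515 Tg.
At t = 9.58 yr, e^(−t/τ) = e^(−1.322) = 0.2667, so ΔM = 404.1 Tg and M = 3465.0 + 404.1 = 3869.1 Tg.

3870 Tg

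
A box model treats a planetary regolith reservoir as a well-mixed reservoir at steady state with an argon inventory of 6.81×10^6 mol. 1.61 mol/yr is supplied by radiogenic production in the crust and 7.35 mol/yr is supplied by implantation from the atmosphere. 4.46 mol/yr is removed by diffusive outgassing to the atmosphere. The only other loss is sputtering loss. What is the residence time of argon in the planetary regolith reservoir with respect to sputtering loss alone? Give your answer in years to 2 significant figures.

At steady state ΣF_in = ΣF_out.
ΣF_in = 1.61 + 7.35 = 8.9600 mol/yr.
Sputtering loss flux = ΣF_in − (4.46) = 8.9600 − 4.460 = 4.500 mol/yr.
τ = M / F = 6.81×10^6 / 4.500 = 1.513×10^6 yr.

1.5×10^6 yr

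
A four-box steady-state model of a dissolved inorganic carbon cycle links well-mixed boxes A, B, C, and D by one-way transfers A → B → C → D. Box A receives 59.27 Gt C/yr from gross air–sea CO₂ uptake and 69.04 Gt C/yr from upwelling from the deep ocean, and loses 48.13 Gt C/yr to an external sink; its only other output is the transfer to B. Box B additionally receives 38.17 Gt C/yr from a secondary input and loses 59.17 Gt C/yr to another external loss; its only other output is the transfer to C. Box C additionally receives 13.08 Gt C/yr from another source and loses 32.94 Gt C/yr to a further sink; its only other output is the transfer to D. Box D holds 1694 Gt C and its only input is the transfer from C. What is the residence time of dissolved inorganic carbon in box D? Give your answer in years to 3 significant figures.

Box A: F(A→B) = (59.27 + 69.04) − 48.13 = 80.180 Gt C/yr.
Box B: F(B→C) = (80.180 + 38.17) − 59.17 = 59.180 Gt C/yr.
Box C: F(C→D) = (59.180 + 13.08) − 32.94 = 39.320 Gt C/yr.
Box D throughput = its input = 39.320 Gt C/yr; τ = 1694 / 39.320 = 43.08 yr.

43.1 yr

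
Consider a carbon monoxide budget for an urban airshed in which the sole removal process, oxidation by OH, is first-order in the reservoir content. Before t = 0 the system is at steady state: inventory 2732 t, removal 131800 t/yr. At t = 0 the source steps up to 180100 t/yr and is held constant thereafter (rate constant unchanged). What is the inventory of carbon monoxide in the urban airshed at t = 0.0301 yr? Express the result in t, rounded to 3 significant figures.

3500 t

The sink rate constant is k = F₀/M₀ = 131800/2732 = 48.24 yr⁻¹.
Solving dM/dt = F₁ − kM with M(0) = M₀ gives M(t) = F₁/k + (M₀ − F₁/k)·e^(−kt).
F₁/k = 180100/48.24 = 3733.2 t; kt = 48.24 × 0.0301 = 1.452, e^(−kt) = 0.2341.
M(0.0301) = 3733.2 + (2732 − 3733.2) × 0.2341 = 3733.2 − 234.4 = 3498.8 t.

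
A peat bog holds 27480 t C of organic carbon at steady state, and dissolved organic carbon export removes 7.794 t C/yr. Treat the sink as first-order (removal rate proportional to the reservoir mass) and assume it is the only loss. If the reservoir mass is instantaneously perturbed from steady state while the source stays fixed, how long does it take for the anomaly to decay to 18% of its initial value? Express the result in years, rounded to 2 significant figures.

6000 yr

For a linear reservoir the anomaly decays as exp(−t/τ) with τ = M/F = 27480/7.794 = 3526 yr.
exp(−t/τ) = 0.18 ⇒ t = −τ ln(0.18) = 3526 × 1.715 = 6046 yr.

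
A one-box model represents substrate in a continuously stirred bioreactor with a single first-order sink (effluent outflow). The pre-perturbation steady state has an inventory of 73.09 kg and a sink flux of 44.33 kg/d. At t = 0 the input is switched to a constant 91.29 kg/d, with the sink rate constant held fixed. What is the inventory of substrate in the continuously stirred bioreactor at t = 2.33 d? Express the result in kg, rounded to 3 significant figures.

τ = M₀/F₀ = 73.09/44.33 = 1.649 d; rate constant k = 1/τ.
New steady state M_∞ = F₁/k = F₁·τ = 91.29 × 1.649 = 150.52 kg.
M(t) = M_∞ + (M₀ − M_∞)·e^(−t/τ); t/τ = 2.33/1.649 = 1.413, so e^(−t/τ) = 0.2434.
M(t) = 150.52 − 77.43 × 0.2434 = 131.67 kg.

132 kg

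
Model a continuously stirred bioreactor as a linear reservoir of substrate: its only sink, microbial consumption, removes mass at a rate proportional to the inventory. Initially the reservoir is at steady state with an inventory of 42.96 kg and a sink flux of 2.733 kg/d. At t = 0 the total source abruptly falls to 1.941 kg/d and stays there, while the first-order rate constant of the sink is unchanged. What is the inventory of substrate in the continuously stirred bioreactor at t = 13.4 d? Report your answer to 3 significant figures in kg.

35.8 kg

τ = M₀/F₀ = 42.96/2.733 = 15.72 d; rate constant k = 1/τ.
New steady state M_∞ = F₁/k = F₁·τ = 1.941 × 15.72 = 30.511 kg.
M(t) = M_∞ + (M₀ − M_∞)·e^(−t/τ); t/τ = 13.4/15.72 = 0.8525, so e^(−t/τ) = 0.4264.
M(t) = 30.511 + 12.45 × 0.4264 = 35.818 kg.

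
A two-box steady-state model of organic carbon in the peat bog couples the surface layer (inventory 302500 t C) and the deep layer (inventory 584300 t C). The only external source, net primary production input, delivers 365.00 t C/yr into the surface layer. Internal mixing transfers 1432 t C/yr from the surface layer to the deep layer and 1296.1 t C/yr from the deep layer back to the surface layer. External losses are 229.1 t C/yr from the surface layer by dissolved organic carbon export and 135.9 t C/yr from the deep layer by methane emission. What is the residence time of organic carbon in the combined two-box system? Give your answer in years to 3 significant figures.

2430 yr

Treat the two boxes together as one reservoir: the mixing fluxes between them are internal recycling, so τ = ΣM / Σ(external losses).
M_total = 302500 + 584300 = 886800 t C.
ΣF_external_out = 229.1 + 135.9 = 365.00 t C/yr.
τ = M_total / ΣF_ext = 886800 / 365.00 = 2430 yr.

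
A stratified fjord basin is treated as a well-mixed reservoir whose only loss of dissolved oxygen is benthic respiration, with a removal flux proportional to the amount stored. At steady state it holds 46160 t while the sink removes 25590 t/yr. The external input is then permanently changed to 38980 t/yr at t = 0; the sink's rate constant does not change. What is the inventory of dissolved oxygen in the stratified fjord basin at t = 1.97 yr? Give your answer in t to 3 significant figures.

62200 t

τ = M₀/F₀ = 46160/25590 = 1.804 yr; rate constant k = 1/τ.
New steady state M_∞ = F₁/k = F₁·τ = 38980 × 1.804 = 70313 t.
M(t) = M_∞ + (M₀ − M_∞)·e^(−t/τ); t/τ = 1.97/1.804 = 1.092, so e^(−t/τ) = 0.3355.
M(t) = 70313 − 24150 × 0.3355 = 62210 t.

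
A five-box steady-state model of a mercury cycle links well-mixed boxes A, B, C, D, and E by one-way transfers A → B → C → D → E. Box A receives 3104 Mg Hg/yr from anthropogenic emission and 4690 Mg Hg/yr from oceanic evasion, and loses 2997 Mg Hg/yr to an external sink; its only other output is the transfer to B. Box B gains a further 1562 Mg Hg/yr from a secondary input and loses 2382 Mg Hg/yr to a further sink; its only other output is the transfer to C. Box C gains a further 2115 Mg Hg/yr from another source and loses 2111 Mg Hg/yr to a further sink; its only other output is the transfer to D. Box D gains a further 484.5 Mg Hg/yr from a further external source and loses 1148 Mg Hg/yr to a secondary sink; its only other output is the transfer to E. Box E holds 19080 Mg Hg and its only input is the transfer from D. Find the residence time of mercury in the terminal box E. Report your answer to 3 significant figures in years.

Box A: F(A→B) = (3104 + 4690) − 2997 = 4797.0 Mg Hg/yr.
Box B: F(B→C) = (4797.0 + 1562) − 2382 = 3977.0 Mg Hg/yr.
Box C: F(C→D) = (3977.0 + 2115) − 2111 = 3981.0 Mg Hg/yr.
Box D: F(D→E) = (3981.0 + 484.5) − 1148 = 3317.5 Mg Hg/yr.
Box E throughput = its input = 3317.5 Mg Hg/yr; τ = 19080 / 3317.5 = 5.751 yr.

5.75 yr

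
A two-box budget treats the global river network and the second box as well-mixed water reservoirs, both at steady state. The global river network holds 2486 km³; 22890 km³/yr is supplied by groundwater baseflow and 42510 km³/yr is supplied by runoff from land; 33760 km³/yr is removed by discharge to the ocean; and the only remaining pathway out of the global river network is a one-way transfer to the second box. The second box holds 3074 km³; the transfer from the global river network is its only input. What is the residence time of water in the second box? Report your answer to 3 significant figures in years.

Balance the global river network: ΣF_in = 22890 + 42510 = 65400 km³/yr.
Transfer to the second box = ΣF_in − (33760) = 31640 km³/yr.
At steady state the output of the second box equals its input, 31640 km³/yr.
τ = M / F = 3074 / 31640 = 0.09716 yr.

0.0972 yr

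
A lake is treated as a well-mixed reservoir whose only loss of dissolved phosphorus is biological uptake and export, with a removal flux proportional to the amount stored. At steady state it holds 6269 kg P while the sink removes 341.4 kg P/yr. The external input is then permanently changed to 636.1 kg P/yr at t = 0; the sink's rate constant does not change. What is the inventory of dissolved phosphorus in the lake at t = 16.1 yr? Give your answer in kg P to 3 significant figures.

Residence time τ = M₀/F₀ = 18.36 yr. The eventual steady state is M_∞ = M₀·(F₁/F₀) = 6269 × 636.1/341.4 = 11680 kg P.
The anomaly ΔM(t) = M(t) − M_∞ decays as ΔM₀·e^(−t/τ) with ΔM₀ = 6269 − 11680 = −5411 kg P.
At t = 16.1 yr, e^(−t/τ) = e^(−0.8768) = 0.4161, so ΔM = −2252 kg P and M = 11680 − 2252 = 9428.6 kg P.

9430 kg P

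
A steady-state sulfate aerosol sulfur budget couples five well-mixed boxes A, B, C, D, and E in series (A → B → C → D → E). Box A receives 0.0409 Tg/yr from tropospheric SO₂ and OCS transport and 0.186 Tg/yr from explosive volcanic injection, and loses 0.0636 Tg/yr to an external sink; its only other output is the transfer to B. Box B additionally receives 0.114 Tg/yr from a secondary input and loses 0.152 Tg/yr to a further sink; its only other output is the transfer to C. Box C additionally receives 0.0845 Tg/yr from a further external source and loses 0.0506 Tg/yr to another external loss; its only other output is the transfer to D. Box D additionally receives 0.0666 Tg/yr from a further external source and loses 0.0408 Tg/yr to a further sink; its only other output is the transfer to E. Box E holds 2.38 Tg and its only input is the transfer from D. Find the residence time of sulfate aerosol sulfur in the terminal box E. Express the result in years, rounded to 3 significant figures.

12.9 yr

Box A: F(A→B) = (0.0409 + 0.186) − 0.0636 = 0.16330 Tg/yr.
Box B: F(B→C) = (0.16330 + 0.114) − 0.152 = 0.12530 Tg/yr.
Box C: F(C→D) = (0.12530 + 0.0845) − 0.0506 = 0.15920 Tg/yr.
Box D: F(D→E) = (0.15920 + 0.0666) − 0.0408 = 0.18500 Tg/yr.
Box E throughput = its input = 0.18500 Tg/yr; τ = 2.38 / 0.18500 = 12.86 yr.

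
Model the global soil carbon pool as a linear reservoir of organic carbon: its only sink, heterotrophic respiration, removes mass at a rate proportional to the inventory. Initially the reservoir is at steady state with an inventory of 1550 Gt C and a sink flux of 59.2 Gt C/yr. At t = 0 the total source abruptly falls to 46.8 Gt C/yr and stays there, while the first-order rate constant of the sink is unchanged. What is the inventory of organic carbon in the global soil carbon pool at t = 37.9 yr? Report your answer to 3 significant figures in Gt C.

1300 Gt C

The sink rate constant is k = F₀/M₀ = 59.2/1550 = 0.03819 yr⁻¹.
Solving dM/dt = F₁ − kM with M(0) = M₀ gives M(t) = F₁/k + (M₀ − F₁/k)·e^(−kt).
F₁/k = 46.8/0.03819 = 1225.3 Gt C; kt = 0.03819 × 37.9 = 1.448, e^(−kt) = 0.2351.
M(37.9) = 1225.3 + (1550 − 1225.3) × 0.2351 = 1225.3 + 76.34 = 1301.7 Gt C.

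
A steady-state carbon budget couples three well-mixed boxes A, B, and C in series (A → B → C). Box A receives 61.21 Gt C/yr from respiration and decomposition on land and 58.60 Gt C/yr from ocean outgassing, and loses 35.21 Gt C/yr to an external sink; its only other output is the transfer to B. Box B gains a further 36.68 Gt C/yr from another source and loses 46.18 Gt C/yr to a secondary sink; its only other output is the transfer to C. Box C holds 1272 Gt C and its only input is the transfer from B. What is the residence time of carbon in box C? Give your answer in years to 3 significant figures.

16.9 yr

Box A: F(A→B) = (61.21 + 58.60) − 35.21 = 84.600 Gt C/yr.
Box B: F(B→C) = (84.600 + 36.68) − 46.18 = 75.100 Gt C/yr.
Box C throughput = its input = 75.100 Gt C/yr; τ = 1272 / 75.100 = 16.94 yr.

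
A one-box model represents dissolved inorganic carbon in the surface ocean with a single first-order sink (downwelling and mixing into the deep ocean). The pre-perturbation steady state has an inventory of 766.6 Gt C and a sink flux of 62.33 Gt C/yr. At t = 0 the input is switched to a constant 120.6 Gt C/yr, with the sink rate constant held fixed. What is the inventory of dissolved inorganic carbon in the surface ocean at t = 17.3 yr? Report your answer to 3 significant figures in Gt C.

1310 Gt C

Residence time τ = M₀/F₀ = 12.30 yr. The eventual steady state is M_∞ = M₀·(F₁/F₀) = 766.6 × 120.6/62.33 = 1483.3 Gt C.
The anomaly ΔM(t) = M(t) − M_∞ decays as ΔM₀·e^(−t/τ) with ΔM₀ = 766.6 − 1483.3 = −716.7 Gt C.
At t = 17.3 yr, e^(−t/τ) = e^(−1.407) = 0.2450, so ΔM = −175.6 Gt C and M = 1483.3 − 175.6 = 1307.7 Gt C.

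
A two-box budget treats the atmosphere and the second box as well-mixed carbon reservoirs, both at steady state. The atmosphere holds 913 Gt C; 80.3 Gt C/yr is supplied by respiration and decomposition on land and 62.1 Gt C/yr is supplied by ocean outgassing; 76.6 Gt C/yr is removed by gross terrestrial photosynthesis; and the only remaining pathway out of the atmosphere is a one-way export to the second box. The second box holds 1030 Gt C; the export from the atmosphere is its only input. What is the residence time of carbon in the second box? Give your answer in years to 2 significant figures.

16 yr

Balance the atmosphere: ΣF_in = 80.3 + 62.1 = 142.40 Gt C/yr.
Export to the second box = ΣF_in − (76.6) = 65.800 Gt C/yr.
At steady state the output of the second box equals its input, 65.800 Gt C/yr.
τ = M / F = 1030 / 65.800 = 15.65 yr.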